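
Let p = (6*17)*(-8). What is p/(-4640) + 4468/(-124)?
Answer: -322349/8990 ≈ -35.856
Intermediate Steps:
p = -816 (p = 102*(-8) = -816)
p/(-4640) + 4468/(-124) = -816/(-4640) + 4468/(-124) = -816*(-1/4640) + 4468*(-1/124) = 51/290 - 1117/31 = -322349/8990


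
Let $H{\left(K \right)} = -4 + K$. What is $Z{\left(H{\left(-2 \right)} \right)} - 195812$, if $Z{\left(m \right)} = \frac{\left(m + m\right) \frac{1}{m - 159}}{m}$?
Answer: $- \frac{32308982}{165} \approx -1.9581 \cdot 10^{5}$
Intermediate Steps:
$Z{\left(m \right)} = \frac{2}{-159 + m}$ ($Z{\left(m \right)} = \frac{2 m \frac{1}{-159 + m}}{m} = \frac{2}{-159 + m}$)
$Z{\left(H{\left(-2 \right)} \right)} - 195812 = \frac{2}{-159 - 6} - 195812 = \frac{2}{-165} - 195812 = 2 \left(- \frac{1}{165}\right) - 195812 = - \frac{2}{165} - 195812 = - \frac{32308982}{165}$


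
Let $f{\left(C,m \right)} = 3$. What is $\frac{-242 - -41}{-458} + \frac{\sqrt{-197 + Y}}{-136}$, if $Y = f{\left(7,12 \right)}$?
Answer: $\frac{201}{458} - \frac{i \sqrt{194}}{136} \approx 0.43886 - 0.10241 i$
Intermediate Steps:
$Y = 3$
$\frac{-242 - -41}{-458} + \frac{\sqrt{-197 + Y}}{-136} = \frac{-242 - -41}{-458} + \frac{\sqrt{-197 + 3}}{-136} = \left(-242 + 41\right) \left(- \frac{1}{458}\right) + \sqrt{-194} \left(- \frac{1}{136}\right) = \left(-201\right) \left(- \frac{1}{458}\right) + i \sqrt{194} \left(- \frac{1}{136}\right) = \frac{201}{458} - \frac{i \sqrt{194}}{136}$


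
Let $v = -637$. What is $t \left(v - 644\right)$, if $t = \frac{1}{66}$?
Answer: $- \frac{427}{22} \approx -19.409$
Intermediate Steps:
$t = \frac{1}{66} \approx 0.015152$
$t \left(v - 644\right) = \frac{-637 - 644}{66} = \frac{1}{66} \left(-1281\right) = - \frac{427}{22}$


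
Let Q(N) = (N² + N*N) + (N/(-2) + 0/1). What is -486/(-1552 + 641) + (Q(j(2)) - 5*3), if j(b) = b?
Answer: -6802/911 ≈ -7.4665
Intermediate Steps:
Q(N) = 2*N² - N/2 (Q(N) = (N² + N²) + (N*(-½) + 0*1) = 2*N² + (-N/2 + 0) = 2*N² - N/2)
-486/(-1552 + 641) + (Q(j(2)) - 5*3) = -486/(-1552 + 641) + ((½)*2*(-1 + 4*2) - 5*3) = -486/(-911) + ((½)*2*(-1 + 8) - 15) = -1/911*(-486) + ((½)*2*7 - 15) = 486/911 + (7 - 15) = 486/911 - 8 = -6802/911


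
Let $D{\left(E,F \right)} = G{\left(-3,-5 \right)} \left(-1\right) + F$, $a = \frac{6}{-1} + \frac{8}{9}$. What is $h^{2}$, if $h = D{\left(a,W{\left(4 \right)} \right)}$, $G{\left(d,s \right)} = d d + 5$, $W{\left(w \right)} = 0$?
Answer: $196$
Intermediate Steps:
$G{\left(d,s \right)} = 5 + d^{2}$ ($G{\left(d,s \right)} = d^{2} + 5 = 5 + d^{2}$)
$a = - \frac{46}{9}$ ($a = 6 \left(-1\right) + 8 \cdot \frac{1}{9} = -6 + \frac{8}{9} = - \frac{46}{9} \approx -5.1111$)
$D{\left(E,F \right)} = -14 + F$ ($D{\left(E,F \right)} = \left(5 + \left(-3\right)^{2}\right) \left(-1\right) + F = \left(5 + 9\right) \left(-1\right) + F = 14 \left(-1\right) + F = -14 + F$)
$h = -14$ ($h = -14 + 0 = -14$)
$h^{2} = \left(-14\right)^{2} = 196$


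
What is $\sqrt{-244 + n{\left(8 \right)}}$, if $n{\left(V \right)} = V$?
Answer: $2 i \sqrt{59} \approx 15.362 i$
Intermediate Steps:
$\sqrt{-244 + n{\left(8 \right)}} = \sqrt{-244 + 8} = \sqrt{-236} = 2 i \sqrt{59}$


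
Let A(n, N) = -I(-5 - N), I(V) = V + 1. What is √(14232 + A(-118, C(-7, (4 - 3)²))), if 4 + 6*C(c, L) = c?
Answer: √512430/6 ≈ 119.31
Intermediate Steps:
C(c, L) = -⅔ + c/6
I(V) = 1 + V
A(n, N) = 4 + N (A(n, N) = -(1 + (-5 - N)) = -(-4 - N) = 4 + N)
√(14232 + A(-118, C(-7, (4 - 3)²))) = √(14232 + (4 + (-⅔ + (⅙)*(-7)))) = √(14232 + (4 + (-⅔ - 7/6))) = √(14232 + (4 - 11/6)) = √(14232 + 13/6) = √(85405/6) = √512430/6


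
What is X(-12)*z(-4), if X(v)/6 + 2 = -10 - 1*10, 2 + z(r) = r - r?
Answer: 264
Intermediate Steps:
z(r) = -2 (z(r) = -2 + (r - r) = -2 + 0 = -2)
X(v) = -132 (X(v) = -12 + 6*(-10 - 1*10) = -12 + 6*(-10 - 10) = -12 + 6*(-20) = -12 - 120 = -132)
X(-12)*z(-4) = -132*(-2) = 264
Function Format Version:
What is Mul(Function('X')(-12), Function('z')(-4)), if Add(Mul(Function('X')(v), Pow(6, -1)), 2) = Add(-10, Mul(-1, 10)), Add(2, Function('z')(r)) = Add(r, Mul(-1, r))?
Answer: 264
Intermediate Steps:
Function('z')(r) = -2 (Function('z')(r) = Add(-2, Add(r, Mul(-1, r))) = Add(-2, 0) = -2)
Function('X')(v) = -132 (Function('X')(v) = Add(-12, Mul(6, Add(-10, Mul(-1, 10)))) = Add(-12, Mul(6, Add(-10, -10))) = Add(-12, Mul(6, -20)) = Add(-12, -120) = -132)
Mul(Function('X')(-12), Function('z')(-4)) = Mul(-132, -2) = 264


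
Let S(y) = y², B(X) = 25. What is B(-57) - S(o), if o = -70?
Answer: -4875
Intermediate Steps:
B(-57) - S(o) = 25 - 1*(-70)² = 25 - 1*4900 = 25 - 4900 = -4875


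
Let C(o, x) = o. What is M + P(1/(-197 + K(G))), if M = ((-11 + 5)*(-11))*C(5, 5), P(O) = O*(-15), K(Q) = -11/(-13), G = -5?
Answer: 56113/170 ≈ 330.08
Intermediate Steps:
K(Q) = 11/13 (K(Q) = -11*(-1/13) = 11/13)
P(O) = -15*O
M = 330 (M = ((-11 + 5)*(-11))*5 = -6*(-11)*5 = 66*5 = 330)
M + P(1/(-197 + K(G))) = 330 - 15/(-197 + 11/13) = 330 - 15/(-2550/13) = 330 - 15*(-13/2550) = 330 + 13/170 = 56113/170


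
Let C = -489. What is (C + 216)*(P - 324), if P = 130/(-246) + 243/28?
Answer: 14141231/164 ≈ 86227.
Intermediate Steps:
P = 28069/3444 (P = 130*(-1/246) + 243*(1/28) = -65/123 + 243/28 = 28069/3444 ≈ 8.1501)
(C + 216)*(P - 324) = (-489 + 216)*(28069/3444 - 324) = -273*(-1087787/3444) = 14141231/164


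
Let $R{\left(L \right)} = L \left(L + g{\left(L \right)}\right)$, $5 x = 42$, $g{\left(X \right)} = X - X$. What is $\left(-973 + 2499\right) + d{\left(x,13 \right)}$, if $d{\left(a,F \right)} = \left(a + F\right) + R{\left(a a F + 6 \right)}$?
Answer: $\frac{533745849}{625} \approx 8.5399 \cdot 10^{5}$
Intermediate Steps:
$g{\left(X \right)} = 0$
$x = \frac{42}{5}$ ($x = \frac{1}{5} \cdot 42 = \frac{42}{5} \approx 8.4$)
$R{\left(L \right)} = L^{2}$ ($R{\left(L \right)} = L \left(L + 0\right) = L L = L^{2}$)
$d{\left(a,F \right)} = F + a + \left(6 + F a^{2}\right)^{2}$ ($d{\left(a,F \right)} = \left(a + F\right) + \left(a a F + 6\right)^{2} = \left(F + a\right) + \left(a^{2} F + 6\right)^{2} = \left(F + a\right) + \left(F a^{2} + 6\right)^{2} = \left(F + a\right) + \left(6 + F a^{2}\right)^{2} = F + a + \left(6 + F a^{2}\right)^{2}$)
$\left(-973 + 2499\right) + d{\left(x,13 \right)} = \left(-973 + 2499\right) + \left(13 + \frac{42}{5} + \left(6 + 13 \left(\frac{42}{5}\right)^{2}\right)^{2}\right) = 1526 + \left(13 + \frac{42}{5} + \left(6 + 13 \cdot \frac{1764}{25}\right)^{2}\right) = 1526 + \left(13 + \frac{42}{5} + \left(6 + \frac{22932}{25}\right)^{2}\right) = 1526 + \left(13 + \frac{42}{5} + \left(\frac{23082}{25}\right)^{2}\right) = 1526 + \left(13 + \frac{42}{5} + \frac{532778724}{625}\right) = 1526 + \frac{532792099}{625} = \frac{533745849}{625}$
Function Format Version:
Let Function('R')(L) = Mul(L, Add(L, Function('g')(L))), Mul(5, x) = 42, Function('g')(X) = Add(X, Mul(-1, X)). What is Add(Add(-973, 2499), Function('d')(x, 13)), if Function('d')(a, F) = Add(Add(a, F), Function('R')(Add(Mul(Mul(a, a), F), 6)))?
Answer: Rational(533745849, 625) ≈ 8.5399e+5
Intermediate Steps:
Function('g')(X) = 0
x = Rational(42, 5) (x = Mul(Rational(1, 5), 42) = Rational(42, 5) ≈ 8.4000)
Function('R')(L) = Pow(L, 2) (Function('R')(L) = Mul(L, Add(L, 0)) = Mul(L, L) = Pow(L, 2))
Function('d')(a, F) = Add(F, a, Pow(Add(6, Mul(F, Pow(a, 2))), 2)) (Function('d')(a, F) = Add(Add(a, F), Pow(Add(Mul(Mul(a, a), F), 6), 2)) = Add(Add(F, a), Pow(Add(Mul(Pow(a, 2), F), 6), 2)) = Add(Add(F, a), Pow(Add(Mul(F, Pow(a, 2)), 6), 2)) = Add(Add(F, a), Pow(Add(6, Mul(F, Pow(a, 2))), 2)) = Add(F, a, Pow(Add(6, Mul(F, Pow(a, 2))), 2)))
Add(Add(-973, 2499), Function('d')(x, 13)) = Add(Add(-973, 2499), Add(13, Rational(42, 5), Pow(Add(6, Mul(13, Pow(Rational(42, 5), 2))), 2))) = Add(1526, Add(13, Rational(42, 5), Pow(Add(6, Mul(13, Rational(1764, 25))), 2))) = Add(1526, Add(13, Rational(42, 5), Pow(Add(6, Rational(22932, 25)), 2))) = Add(1526, Add(13, Rational(42, 5), Pow(Rational(23082, 25), 2))) = Add(1526, Add(13, Rational(42, 5), Rational(532778724, 625))) = Add(1526, Rational(532792099, 625)) = Rational(533745849, 625)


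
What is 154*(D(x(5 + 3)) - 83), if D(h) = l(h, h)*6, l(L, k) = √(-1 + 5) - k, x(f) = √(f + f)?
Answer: -14630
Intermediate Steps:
x(f) = √2*√f (x(f) = √(2*f) = √2*√f)
l(L, k) = 2 - k (l(L, k) = √4 - k = 2 - k)
D(h) = 12 - 6*h (D(h) = (2 - h)*6 = 12 - 6*h)
154*(D(x(5 + 3)) - 83) = 154*((12 - 6*√2*√(5 + 3)) - 83) = 154*((12 - 6*√2*√8) - 83) = 154*((12 - 6*√2*2*√2) - 83) = 154*((12 - 6*4) - 83) = 154*((12 - 24) - 83) = 154*(-12 - 83) = 154*(-95) = -14630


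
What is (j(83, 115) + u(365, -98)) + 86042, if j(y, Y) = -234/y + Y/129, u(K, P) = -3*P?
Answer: 924378911/10707 ≈ 86334.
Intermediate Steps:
j(y, Y) = -234/y + Y/129 (j(y, Y) = -234/y + Y*(1/129) = -234/y + Y/129)
(j(83, 115) + u(365, -98)) + 86042 = ((-234/83 + (1/129)*115) - 3*(-98)) + 86042 = ((-234*1/83 + 115/129) + 294) + 86042 = ((-234/83 + 115/129) + 294) + 86042 = (-20641/10707 + 294) + 86042 = 3127217/10707 + 86042 = 924378911/10707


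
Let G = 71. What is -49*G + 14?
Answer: -3465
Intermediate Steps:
-49*G + 14 = -49*71 + 14 = -3479 + 14 = -3465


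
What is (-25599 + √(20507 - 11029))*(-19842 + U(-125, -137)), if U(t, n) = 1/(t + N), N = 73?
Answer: 26412664215/52 - 1031785*√9478/52 ≈ 5.0600e+8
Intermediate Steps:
U(t, n) = 1/(73 + t) (U(t, n) = 1/(t + 73) = 1/(73 + t))
(-25599 + √(20507 - 11029))*(-19842 + U(-125, -137)) = (-25599 + √(20507 - 11029))*(-19842 + 1/(73 - 125)) = (-25599 + √9478)*(-19842 + 1/(-52)) = (-25599 + √9478)*(-19842 - 1/52) = (-25599 + √9478)*(-1031785/52) = 26412664215/52 - 1031785*√9478/52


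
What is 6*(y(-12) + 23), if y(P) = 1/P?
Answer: 275/2 ≈ 137.50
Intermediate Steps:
6*(y(-12) + 23) = 6*(1/(-12) + 23) = 6*(-1/12 + 23) = 6*(275/12) = 275/2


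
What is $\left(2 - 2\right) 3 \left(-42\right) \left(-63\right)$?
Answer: $0$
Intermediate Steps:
$\left(2 - 2\right) 3 \left(-42\right) \left(-63\right) = 0 \cdot 3 \left(-42\right) \left(-63\right) = 0 \left(-42\right) \left(-63\right) = 0 \left(-63\right) = 0$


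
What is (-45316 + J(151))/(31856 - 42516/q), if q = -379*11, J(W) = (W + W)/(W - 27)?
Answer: -11712559529/8236711160 ≈ -1.4220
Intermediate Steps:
J(W) = 2*W/(-27 + W) (J(W) = (2*W)/(-27 + W) = 2*W/(-27 + W))
q = -4169
(-45316 + J(151))/(31856 - 42516/q) = (-45316 + 2*151/(-27 + 151))/(31856 - 42516/(-4169)) = (-45316 + 2*151/124)/(31856 - 42516*(-1/4169)) = (-45316 + 2*151*(1/124))/(31856 + 42516/4169) = (-45316 + 151/62)/(132850180/4169) = -2809441/62*4169/132850180 = -11712559529/8236711160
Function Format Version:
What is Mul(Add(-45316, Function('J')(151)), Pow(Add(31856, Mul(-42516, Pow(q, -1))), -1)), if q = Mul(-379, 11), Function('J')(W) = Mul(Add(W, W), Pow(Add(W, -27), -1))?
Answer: Rational(-11712559529, 8236711160) ≈ -1.4220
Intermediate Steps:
Function('J')(W) = Mul(2, W, Pow(Add(-27, W), -1)) (Function('J')(W) = Mul(Mul(2, W), Pow(Add(-27, W), -1)) = Mul(2, W, Pow(Add(-27, W), -1)))
q = -4169
Mul(Add(-45316, Function('J')(151)), Pow(Add(31856, Mul(-42516, Pow(q, -1))), -1)) = Mul(Add(-45316, Mul(2, 151, Pow(Add(-27, 151), -1))), Pow(Add(31856, Mul(-42516, Pow(-4169, -1))), -1)) = Mul(Add(-45316, Mul(2, 151, Pow(124, -1))), Pow(Add(31856, Mul(-42516, Rational(-1, 4169))), -1)) = Mul(Add(-45316, Mul(2, 151, Rational(1, 124))), Pow(Add(31856, Rational(42516, 4169)), -1)) = Mul(Add(-45316, Rational(151, 62)), Pow(Rational(132850180, 4169), -1)) = Mul(Rational(-2809441, 62), Rational(4169, 132850180)) = Rational(-11712559529, 8236711160)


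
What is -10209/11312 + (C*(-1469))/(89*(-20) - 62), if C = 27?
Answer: 71643813/3472784 ≈ 20.630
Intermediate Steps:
-10209/11312 + (C*(-1469))/(89*(-20) - 62) = -10209/11312 + (27*(-1469))/(89*(-20) - 62) = -10209*1/11312 - 39663/(-1780 - 62) = -10209/11312 - 39663/(-1842) = -10209/11312 - 39663*(-1/1842) = -10209/11312 + 13221/614 = 71643813/3472784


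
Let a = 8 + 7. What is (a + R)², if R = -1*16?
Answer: 1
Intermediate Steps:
R = -16
a = 15
(a + R)² = (15 - 16)² = (-1)² = 1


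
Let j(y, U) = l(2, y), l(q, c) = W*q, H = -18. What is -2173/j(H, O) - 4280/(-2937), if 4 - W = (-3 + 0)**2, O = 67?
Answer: 6424901/29370 ≈ 218.76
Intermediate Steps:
W = -5 (W = 4 - (-3 + 0)**2 = 4 - 1*(-3)**2 = 4 - 1*9 = 4 - 9 = -5)
l(q, c) = -5*q
j(y, U) = -10 (j(y, U) = -5*2 = -10)
-2173/j(H, O) - 4280/(-2937) = -2173/(-10) - 4280/(-2937) = -2173*(-1/10) - 4280*(-1/2937) = 2173/10 + 4280/2937 = 6424901/29370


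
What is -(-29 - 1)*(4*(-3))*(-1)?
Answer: 360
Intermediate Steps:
-(-29 - 1)*(4*(-3))*(-1) = -(-30)*(-12*(-1)) = -(-30)*12 = -1*(-360) = 360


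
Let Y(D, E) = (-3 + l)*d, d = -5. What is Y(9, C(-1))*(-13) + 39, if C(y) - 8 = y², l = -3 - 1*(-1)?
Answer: -286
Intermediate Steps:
l = -2 (l = -3 + 1 = -2)
C(y) = 8 + y²
Y(D, E) = 25 (Y(D, E) = (-3 - 2)*(-5) = -5*(-5) = 25)
Y(9, C(-1))*(-13) + 39 = 25*(-13) + 39 = -325 + 39 = -286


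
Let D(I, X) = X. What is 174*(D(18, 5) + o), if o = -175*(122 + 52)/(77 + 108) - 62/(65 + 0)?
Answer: -67184706/2405 ≈ -27935.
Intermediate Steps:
o = -398144/2405 (o = -175/(185/174) - 62/65 = -175/(185*(1/174)) - 62*1/65 = -175/185/174 - 62/65 = -175*174/185 - 62/65 = -6090/37 - 62/65 = -398144/2405 ≈ -165.55)
174*(D(18, 5) + o) = 174*(5 - 398144/2405) = 174*(-386119/2405) = -67184706/2405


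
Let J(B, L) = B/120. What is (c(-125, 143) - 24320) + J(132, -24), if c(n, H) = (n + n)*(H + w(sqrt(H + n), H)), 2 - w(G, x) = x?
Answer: -248189/10 ≈ -24819.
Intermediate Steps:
w(G, x) = 2 - x
J(B, L) = B/120 (J(B, L) = B*(1/120) = B/120)
c(n, H) = 4*n (c(n, H) = (n + n)*(H + (2 - H)) = (2*n)*2 = 4*n)
(c(-125, 143) - 24320) + J(132, -24) = (4*(-125) - 24320) + (1/120)*132 = (-500 - 24320) + 11/10 = -24820 + 11/10 = -248189/10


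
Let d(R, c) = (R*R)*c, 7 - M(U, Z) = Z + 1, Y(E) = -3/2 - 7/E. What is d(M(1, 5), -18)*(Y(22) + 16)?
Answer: -2808/11 ≈ -255.27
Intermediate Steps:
Y(E) = -3/2 - 7/E (Y(E) = -3*1/2 - 7/E = -3/2 - 7/E)
M(U, Z) = 6 - Z (M(U, Z) = 7 - (Z + 1) = 7 - (1 + Z) = 7 + (-1 - Z) = 6 - Z)
d(R, c) = c*R**2 (d(R, c) = R**2*c = c*R**2)
d(M(1, 5), -18)*(Y(22) + 16) = (-18*(6 - 1*5)**2)*((-3/2 - 7/22) + 16) = (-18*(6 - 5)**2)*((-3/2 - 7*1/22) + 16) = (-18*1**2)*((-3/2 - 7/22) + 16) = (-18*1)*(-20/11 + 16) = -18*156/11 = -2808/11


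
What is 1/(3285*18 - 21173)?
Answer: 1/37957 ≈ 2.6346e-5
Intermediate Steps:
1/(3285*18 - 21173) = 1/(59130 - 21173) = 1/37957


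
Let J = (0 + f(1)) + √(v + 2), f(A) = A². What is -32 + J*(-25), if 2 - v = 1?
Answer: -57 - 25*√3 ≈ -100.30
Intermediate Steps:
v = 1 (v = 2 - 1*1 = 2 - 1 = 1)
J = 1 + √3 (J = (0 + 1²) + √(1 + 2) = (0 + 1) + √3 = 1 + √3 ≈ 2.7321)
-32 + J*(-25) = -32 + (1 + √3)*(-25) = -32 + (-25 - 25*√3) = -57 - 25*√3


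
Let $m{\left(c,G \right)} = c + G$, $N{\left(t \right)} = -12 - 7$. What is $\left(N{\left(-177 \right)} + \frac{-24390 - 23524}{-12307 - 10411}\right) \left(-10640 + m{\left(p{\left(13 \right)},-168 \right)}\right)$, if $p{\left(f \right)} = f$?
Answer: $\frac{2071171880}{11359} \approx 1.8234 \cdot 10^{5}$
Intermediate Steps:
$N{\left(t \right)} = -19$
$m{\left(c,G \right)} = G + c$
$\left(N{\left(-177 \right)} + \frac{-24390 - 23524}{-12307 - 10411}\right) \left(-10640 + m{\left(p{\left(13 \right)},-168 \right)}\right) = \left(-19 + \frac{-24390 - 23524}{-12307 - 10411}\right) \left(-10640 + \left(-168 + 13\right)\right) = \left(-19 - \frac{47914}{-22718}\right) \left(-10640 - 155\right) = \left(-19 - - \frac{23957}{11359}\right) \left(-10795\right) = \left(-19 + \frac{23957}{11359}\right) \left(-10795\right) = \left(- \frac{191864}{11359}\right) \left(-10795\right) = \frac{2071171880}{11359}$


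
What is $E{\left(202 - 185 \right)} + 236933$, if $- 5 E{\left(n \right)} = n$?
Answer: $\frac{1184648}{5} \approx 2.3693 \cdot 10^{5}$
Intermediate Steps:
$E{\left(n \right)} = - \frac{n}{5}$
$E{\left(202 - 185 \right)} + 236933 = - \frac{202 - 185}{5} + 236933 = \left(- \frac{1}{5}\right) 17 + 236933 = - \frac{17}{5} + 236933 = \frac{1184648}{5}$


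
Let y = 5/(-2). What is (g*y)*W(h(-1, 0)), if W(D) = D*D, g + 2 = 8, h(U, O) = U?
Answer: -15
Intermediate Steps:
g = 6 (g = -2 + 8 = 6)
W(D) = D**2
y = -5/2 (y = 5*(-1/2) = -5/2 ≈ -2.5000)
(g*y)*W(h(-1, 0)) = (6*(-5/2))*(-1)**2 = -15*1 = -15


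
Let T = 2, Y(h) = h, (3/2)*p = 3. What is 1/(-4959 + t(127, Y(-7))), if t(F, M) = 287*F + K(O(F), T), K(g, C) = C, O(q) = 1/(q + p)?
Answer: 1/31492 ≈ 3.1754e-5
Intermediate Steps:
p = 2 (p = (⅔)*3 = 2)
O(q) = 1/(2 + q) (O(q) = 1/(q + 2) = 1/(2 + q))
t(F, M) = 2 + 287*F (t(F, M) = 287*F + 2 = 2 + 287*F)
1/(-4959 + t(127, Y(-7))) = 1/(-4959 + (2 + 287*127)) = 1/(-4959 + (2 + 36449)) = 1/(-4959 + 36451) = 1/31492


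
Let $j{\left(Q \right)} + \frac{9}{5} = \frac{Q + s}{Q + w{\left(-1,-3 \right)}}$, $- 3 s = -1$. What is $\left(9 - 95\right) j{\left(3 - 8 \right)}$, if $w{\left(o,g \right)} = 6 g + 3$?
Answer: $\frac{2021}{15} \approx 134.73$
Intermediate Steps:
$s = \frac{1}{3}$ ($s = \left(- \frac{1}{3}\right) \left(-1\right) = \frac{1}{3} \approx 0.33333$)
$w{\left(o,g \right)} = 3 + 6 g$
$j{\left(Q \right)} = - \frac{9}{5} + \frac{\frac{1}{3} + Q}{-15 + Q}$ ($j{\left(Q \right)} = - \frac{9}{5} + \frac{Q + \frac{1}{3}}{Q + \left(3 + 6 \left(-3\right)\right)} = - \frac{9}{5} + \frac{\frac{1}{3} + Q}{Q + \left(3 - 18\right)} = - \frac{9}{5} + \frac{\frac{1}{3} + Q}{Q - 15} = - \frac{9}{5} + \frac{\frac{1}{3} + Q}{-15 + Q}$)
$\left(9 - 95\right) j{\left(3 - 8 \right)} = \left(9 - 95\right) \frac{2 \left(205 - 6 \left(3 - 8\right)\right)}{15 \left(-15 + \left(3 - 8\right)\right)} = - 86 \frac{2 \left(205 - 6 \left(3 - 8\right)\right)}{15 \left(-15 + \left(3 - 8\right)\right)} = - 86 \frac{2 \left(205 - -30\right)}{15 \left(-15 - 5\right)} = - 86 \frac{2 \left(205 + 30\right)}{15 \left(-20\right)} = - 86 \cdot \frac{2}{15} \left(- \frac{1}{20}\right) 235 = \left(-86\right) \left(- \frac{47}{30}\right) = \frac{2021}{15}$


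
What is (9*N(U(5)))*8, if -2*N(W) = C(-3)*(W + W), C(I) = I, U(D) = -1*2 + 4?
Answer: 432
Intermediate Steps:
U(D) = 2 (U(D) = -2 + 4 = 2)
N(W) = 3*W (N(W) = -(-3)*(W + W)/2 = -(-3)*2*W/2 = -(-3)*W = 3*W)
(9*N(U(5)))*8 = (9*(3*2))*8 = (9*6)*8 = 54*8 = 432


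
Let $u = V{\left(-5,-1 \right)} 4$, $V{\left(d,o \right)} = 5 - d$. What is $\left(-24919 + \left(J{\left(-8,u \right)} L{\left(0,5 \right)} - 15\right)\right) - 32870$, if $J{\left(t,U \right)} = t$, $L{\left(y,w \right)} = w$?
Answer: $-57844$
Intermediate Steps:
$u = 40$ ($u = \left(5 - -5\right) 4 = \left(5 + 5\right) 4 = 10 \cdot 4 = 40$)
$\left(-24919 + \left(J{\left(-8,u \right)} L{\left(0,5 \right)} - 15\right)\right) - 32870 = \left(-24919 - 55\right) - 32870 = -24974 - 32870 = -57844$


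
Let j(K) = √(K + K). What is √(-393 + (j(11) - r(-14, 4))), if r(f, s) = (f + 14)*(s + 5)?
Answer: √(-393 + √22) ≈ 19.706*I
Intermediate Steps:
r(f, s) = (5 + s)*(14 + f) (r(f, s) = (14 + f)*(5 + s) = (5 + s)*(14 + f))
j(K) = √2*√K (j(K) = √(2*K) = √2*√K)
√(-393 + (j(11) - r(-14, 4))) = √(-393 + (√2*√11 - (70 + 5*(-14) + 14*4 - 14*4))) = √(-393 + (√22 - (70 - 70 + 56 - 56))) = √(-393 + (√22 - 1*0)) = √(-393 + (√22 + 0)) = √(-393 + √22)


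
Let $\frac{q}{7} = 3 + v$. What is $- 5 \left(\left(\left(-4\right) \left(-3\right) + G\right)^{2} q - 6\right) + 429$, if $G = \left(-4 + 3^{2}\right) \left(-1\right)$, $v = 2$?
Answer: $-8116$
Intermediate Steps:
$G = -5$ ($G = \left(-4 + 9\right) \left(-1\right) = 5 \left(-1\right) = -5$)
$q = 35$ ($q = 7 \left(3 + 2\right) = 7 \cdot 5 = 35$)
$- 5 \left(\left(\left(-4\right) \left(-3\right) + G\right)^{2} q - 6\right) + 429 = - 5 \left(\left(\left(-4\right) \left(-3\right) - 5\right)^{2} \cdot 35 - 6\right) + 429 = - 5 \left(\left(12 - 5\right)^{2} \cdot 35 - 6\right) + 429 = - 5 \left(7^{2} \cdot 35 - 6\right) + 429 = - 5 \left(49 \cdot 35 - 6\right) + 429 = - 5 \left(1715 - 6\right) + 429 = \left(-5\right) 1709 + 429 = -8545 + 429 = -8116$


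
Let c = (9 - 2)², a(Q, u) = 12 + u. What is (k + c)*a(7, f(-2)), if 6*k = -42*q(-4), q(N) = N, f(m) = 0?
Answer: 924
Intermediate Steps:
k = 28 (k = (-42*(-4))/6 = (⅙)*168 = 28)
c = 49 (c = 7² = 49)
(k + c)*a(7, f(-2)) = (28 + 49)*(12 + 0) = 77*12 = 924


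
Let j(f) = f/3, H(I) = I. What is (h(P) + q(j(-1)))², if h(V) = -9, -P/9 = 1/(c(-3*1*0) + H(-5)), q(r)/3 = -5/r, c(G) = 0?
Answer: 1296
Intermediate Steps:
j(f) = f/3 (j(f) = f*(⅓) = f/3)
q(r) = -15/r (q(r) = 3*(-5/r) = -15/r)
P = 9/5 (P = -9/(0 - 5) = -9/(-5) = -9*(-⅕) = 9/5 ≈ 1.8000)
(h(P) + q(j(-1)))² = (-9 - 15/((⅓)*(-1)))² = (-9 - 15/(-⅓))² = (-9 - 15*(-3))² = (-9 + 45)² = 36² = 1296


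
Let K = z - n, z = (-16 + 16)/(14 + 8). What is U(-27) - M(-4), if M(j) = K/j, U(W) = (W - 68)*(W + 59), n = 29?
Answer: -12189/4 ≈ -3047.3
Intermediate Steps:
U(W) = (-68 + W)*(59 + W)
z = 0 (z = 0/22 = 0*(1/22) = 0)
K = -29 (K = 0 - 1*29 = 0 - 29 = -29)
M(j) = -29/j
U(-27) - M(-4) = (-4012 + (-27)**2 - 9*(-27)) - (-29)/(-4) = (-4012 + 729 + 243) - (-29)*(-1)/4 = -3040 - 1*29/4 = -3040 - 29/4 = -12189/4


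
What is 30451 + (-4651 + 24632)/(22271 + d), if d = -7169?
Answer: 459890983/15102 ≈ 30452.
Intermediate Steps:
30451 + (-4651 + 24632)/(22271 + d) = 30451 + (-4651 + 24632)/(22271 - 7169) = 30451 + 19981/15102 = 459890983/15102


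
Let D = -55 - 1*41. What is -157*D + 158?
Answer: 15230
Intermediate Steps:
D = -96 (D = -55 - 41 = -96)
-157*D + 158 = -157*(-96) + 158 = 15072 + 158 = 15230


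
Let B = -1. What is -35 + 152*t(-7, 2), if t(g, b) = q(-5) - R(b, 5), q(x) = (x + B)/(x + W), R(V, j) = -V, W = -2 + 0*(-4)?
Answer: 2795/7 ≈ 399.29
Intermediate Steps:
W = -2 (W = -2 + 0 = -2)
q(x) = (-1 + x)/(-2 + x) (q(x) = (x - 1)/(x - 2) = (-1 + x)/(-2 + x))
t(g, b) = 6/7 + b (t(g, b) = (-1 - 5)/(-2 - 5) - (-1)*b = -6/(-7) + b = -1/7*(-6) + b = 6/7 + b)
-35 + 152*t(-7, 2) = -35 + 152*(6/7 + 2) = -35 + 152*(20/7) = -35 + 3040/7 = 2795/7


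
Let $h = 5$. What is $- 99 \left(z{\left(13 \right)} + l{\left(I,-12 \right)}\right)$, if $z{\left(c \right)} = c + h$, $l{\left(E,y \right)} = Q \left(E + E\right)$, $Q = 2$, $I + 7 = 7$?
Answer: $-1782$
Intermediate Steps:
$I = 0$ ($I = -7 + 7 = 0$)
$l{\left(E,y \right)} = 4 E$ ($l{\left(E,y \right)} = 2 \left(E + E\right) = 2 \cdot 2 E = 4 E$)
$z{\left(c \right)} = 5 + c$ ($z{\left(c \right)} = c + 5 = 5 + c$)
$- 99 \left(z{\left(13 \right)} + l{\left(I,-12 \right)}\right) = - 99 \left(\left(5 + 13\right) + 4 \cdot 0\right) = - 99 \left(18 + 0\right) = \left(-99\right) 18 = -1782$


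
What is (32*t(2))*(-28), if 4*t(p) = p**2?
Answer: -896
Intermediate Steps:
t(p) = p**2/4
(32*t(2))*(-28) = (32*((1/4)*2**2))*(-28) = (32*((1/4)*4))*(-28) = (32*1)*(-28) = 32*(-28) = -896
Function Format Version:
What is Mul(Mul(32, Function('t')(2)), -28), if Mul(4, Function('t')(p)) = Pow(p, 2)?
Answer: -896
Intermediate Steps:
Function('t')(p) = Mul(Rational(1, 4), Pow(p, 2))
Mul(Mul(32, Function('t')(2)), -28) = Mul(Mul(32, Mul(Rational(1, 4), Pow(2, 2))), -28) = Mul(Mul(32, Mul(Rational(1, 4), 4)), -28) = Mul(Mul(32, 1), -28) = Mul(32, -28) = -896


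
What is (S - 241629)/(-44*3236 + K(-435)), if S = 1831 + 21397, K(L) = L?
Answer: 218401/142819 ≈ 1.5292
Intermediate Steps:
S = 23228
(S - 241629)/(-44*3236 + K(-435)) = (23228 - 241629)/(-44*3236 - 435) = -218401/(-142384 - 435) = -218401/(-142819) = -218401*(-1/142819) = 218401/142819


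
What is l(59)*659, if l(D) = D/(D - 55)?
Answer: 38881/4 ≈ 9720.3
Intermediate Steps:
l(D) = D/(-55 + D)
l(59)*659 = (59/(-55 + 59))*659 = (59/4)*659 = 38881/4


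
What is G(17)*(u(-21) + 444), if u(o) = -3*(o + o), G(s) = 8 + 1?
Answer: 5130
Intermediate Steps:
G(s) = 9
u(o) = -6*o
G(17)*(u(-21) + 444) = 9*(-6*(-21) + 444) = 9*(126 + 444) = 9*570 = 5130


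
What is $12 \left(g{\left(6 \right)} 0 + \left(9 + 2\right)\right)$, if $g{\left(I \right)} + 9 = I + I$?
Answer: $132$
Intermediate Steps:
$g{\left(I \right)} = -9 + 2 I$ ($g{\left(I \right)} = -9 + \left(I + I\right) = -9 + 2 I$)
$12 \left(g{\left(6 \right)} 0 + \left(9 + 2\right)\right) = 12 \left(\left(-9 + 2 \cdot 6\right) 0 + \left(9 + 2\right)\right) = 12 \left(\left(-9 + 12\right) 0 + 11\right) = 12 \left(3 \cdot 0 + 11\right) = 12 \left(0 + 11\right) = 12 \cdot 11 = 132$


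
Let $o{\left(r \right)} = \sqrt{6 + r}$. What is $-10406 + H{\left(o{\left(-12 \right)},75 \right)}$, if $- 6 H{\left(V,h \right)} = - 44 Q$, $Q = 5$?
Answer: $- \frac{31108}{3} \approx -10369.0$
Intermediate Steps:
$H{\left(V,h \right)} = \frac{110}{3}$ ($H{\left(V,h \right)} = - \frac{\left(-44\right) 5}{6} = \left(- \frac{1}{6}\right) \left(-220\right) = \frac{110}{3}$)
$-10406 + H{\left(o{\left(-12 \right)},75 \right)} = -10406 + \frac{110}{3} = - \frac{31108}{3}$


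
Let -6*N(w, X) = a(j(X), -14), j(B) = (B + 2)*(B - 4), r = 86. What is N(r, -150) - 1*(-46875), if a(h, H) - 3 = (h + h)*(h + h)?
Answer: -2077619809/6 ≈ -3.4627e+8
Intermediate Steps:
j(B) = (-4 + B)*(2 + B) (j(B) = (2 + B)*(-4 + B) = (-4 + B)*(2 + B))
a(h, H) = 3 + 4*h² (a(h, H) = 3 + (h + h)*(h + h) = 3 + (2*h)*(2*h) = 3 + 4*h²)
N(w, X) = -½ - 2*(-8 + X² - 2*X)²/3 (N(w, X) = -(3 + 4*(-8 + X² - 2*X)²)/6 = -½ - 2*(-8 + X² - 2*X)²/3)
N(r, -150) - 1*(-46875) = (-½ - 2*(8 - 1*(-150)² + 2*(-150))²/3) - 1*(-46875) = (-½ - 2*(8 - 1*22500 - 300)²/3) + 46875 = (-½ - 2*(8 - 22500 - 300)²/3) + 46875 = (-½ - ⅔*(-22792)²) + 46875 = (-½ - ⅔*519475264) + 46875 = (-½ - 1038950528/3) + 46875 = -2077901059/6 + 46875 = -2077619809/6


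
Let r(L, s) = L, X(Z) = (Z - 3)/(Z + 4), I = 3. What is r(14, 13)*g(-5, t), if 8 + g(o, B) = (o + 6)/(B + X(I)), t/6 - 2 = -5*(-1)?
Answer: -335/3 ≈ -111.67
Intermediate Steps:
X(Z) = (-3 + Z)/(4 + Z)
t = 42 (t = 12 + 6*(-5*(-1)) = 12 + 6*5 = 12 + 30 = 42)
g(o, B) = -8 + (6 + o)/B (g(o, B) = -8 + (o + 6)/(B + (-3 + 3)/(4 + 3)) = -8 + (6 + o)/(B + 0/7) = -8 + (6 + o)/(B + (1/7)*0) = -8 + (6 + o)/(B + 0) = -8 + (6 + o)/B)
r(14, 13)*g(-5, t) = 14*((6 - 5 - 8*42)/42) = 14*((6 - 5 - 336)/42) = 14*((1/42)*(-335)) = 14*(-335/42) = -335/3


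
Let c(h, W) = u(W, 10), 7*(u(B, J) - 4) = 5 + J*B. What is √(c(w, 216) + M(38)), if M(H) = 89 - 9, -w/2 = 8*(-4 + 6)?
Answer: √19271/7 ≈ 19.831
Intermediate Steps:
u(B, J) = 33/7 + B*J/7 (u(B, J) = 4 + (5 + J*B)/7 = 4 + (5 + B*J)/7 = 4 + (5/7 + B*J/7) = 33/7 + B*J/7)
w = -32 (w = -16*(-4 + 6) = -16*2 = -2*16 = -32)
c(h, W) = 33/7 + 10*W/7 (c(h, W) = 33/7 + (⅐)*W*10 = 33/7 + 10*W/7)
M(H) = 80
√(c(w, 216) + M(38)) = √((33/7 + (10/7)*216) + 80) = √((33/7 + 2160/7) + 80) = √(2193/7 + 80) = √(2753/7) = √19271/7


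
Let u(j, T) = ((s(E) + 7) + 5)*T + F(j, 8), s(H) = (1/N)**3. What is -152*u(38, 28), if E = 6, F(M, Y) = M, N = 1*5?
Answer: -7110256/125 ≈ -56882.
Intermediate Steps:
N = 5
s(H) = 1/125 (s(H) = (1/5)**3 = 1/125)
u(j, T) = j + 1501*T/125 (u(j, T) = ((1/125 + 7) + 5)*T + j = (876/125 + 5)*T + j = 1501*T/125 + j = j + 1501*T/125)
-152*u(38, 28) = -152*(38 + (1501/125)*28) = -152*(38 + 42028/125) = -152*46778/125 = -7110256/125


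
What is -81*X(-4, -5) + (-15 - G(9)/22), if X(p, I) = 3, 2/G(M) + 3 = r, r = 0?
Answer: -8513/33 ≈ -257.97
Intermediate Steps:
G(M) = -⅔ (G(M) = 2/(-3 + 0) = 2/(-3) = 2*(-⅓) = -⅔)
-81*X(-4, -5) + (-15 - G(9)/22) = -81*3 + (-15 - (-2)/(3*22)) = -243 + (-15 - (-2)/(3*22)) = -243 + (-15 - 1*(-1/33)) = -243 + (-15 + 1/33) = -243 - 494/33 = -8513/33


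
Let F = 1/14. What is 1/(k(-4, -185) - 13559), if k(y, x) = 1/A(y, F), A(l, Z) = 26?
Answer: -26/352533 ≈ -7.3752e-5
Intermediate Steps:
F = 1/14 ≈ 0.071429
k(y, x) = 1/26
1/(k(-4, -185) - 13559) = 1/(1/26 - 13559) = 1/(-352533/26) = -26/352533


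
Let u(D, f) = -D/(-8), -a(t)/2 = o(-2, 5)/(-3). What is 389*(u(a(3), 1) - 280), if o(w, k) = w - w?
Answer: -108920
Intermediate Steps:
o(w, k) = 0
a(t) = 0 (a(t) = -0/(-3) = -0*(-1)/3 = -2*0 = 0)
u(D, f) = D/8 (u(D, f) = -D*(-1)/8 = -(-1)*D/8 = D/8)
389*(u(a(3), 1) - 280) = 389*((⅛)*0 - 280) = 389*(0 - 280) = 389*(-280) = -108920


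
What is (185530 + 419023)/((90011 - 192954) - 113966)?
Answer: -604553/216909 ≈ -2.7871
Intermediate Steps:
(185530 + 419023)/((90011 - 192954) - 113966) = 604553/(-102943 - 113966) = 604553/(-216909) = 604553*(-1/216909) = -604553/216909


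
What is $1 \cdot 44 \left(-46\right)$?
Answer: $-2024$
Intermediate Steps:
$1 \cdot 44 \left(-46\right) = 44 \left(-46\right) = -2024$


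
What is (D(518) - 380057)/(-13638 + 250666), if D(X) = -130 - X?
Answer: -380705/237028 ≈ -1.6062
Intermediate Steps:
(D(518) - 380057)/(-13638 + 250666) = ((-130 - 1*518) - 380057)/(-13638 + 250666) = ((-130 - 518) - 380057)/237028 = (-648 - 380057)*(1/237028) = -380705*1/237028 = -380705/237028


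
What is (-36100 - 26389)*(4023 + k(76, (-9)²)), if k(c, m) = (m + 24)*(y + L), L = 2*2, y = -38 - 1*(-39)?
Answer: -284199972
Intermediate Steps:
y = 1 (y = -38 + 39 = 1)
L = 4
k(c, m) = 120 + 5*m (k(c, m) = (m + 24)*(1 + 4) = (24 + m)*5 = 120 + 5*m)
(-36100 - 26389)*(4023 + k(76, (-9)²)) = (-36100 - 26389)*(4023 + (120 + 5*(-9)²)) = -62489*(4023 + (120 + 5*81)) = -62489*(4023 + (120 + 405)) = -62489*(4023 + 525) = -62489*4548 = -284199972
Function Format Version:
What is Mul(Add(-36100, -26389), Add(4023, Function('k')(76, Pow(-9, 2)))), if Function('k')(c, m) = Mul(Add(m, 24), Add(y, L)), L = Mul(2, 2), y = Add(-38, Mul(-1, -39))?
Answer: -284199972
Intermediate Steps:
y = 1 (y = Add(-38, 39) = 1)
L = 4
Function('k')(c, m) = Add(120, Mul(5, m)) (Function('k')(c, m) = Mul(Add(m, 24), Add(1, 4)) = Mul(Add(24, m), 5) = Add(120, Mul(5, m)))
Mul(Add(-36100, -26389), Add(4023, Function('k')(76, Pow(-9, 2)))) = Mul(Add(-36100, -26389), Add(4023, Add(120, Mul(5, Pow(-9, 2))))) = Mul(-62489, Add(4023, Add(120, Mul(5, 81)))) = Mul(-62489, Add(4023, Add(120, 405))) = Mul(-62489, Add(4023, 525)) = Mul(-62489, 4548) = -284199972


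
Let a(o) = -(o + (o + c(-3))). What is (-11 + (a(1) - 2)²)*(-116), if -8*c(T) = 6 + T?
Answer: -3973/16 ≈ -248.31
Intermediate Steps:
c(T) = -¾ - T/8 (c(T) = -(6 + T)/8 = -¾ - T/8)
a(o) = 3/8 - 2*o (a(o) = -(o + (o + (-¾ - ⅛*(-3)))) = -(o + (o + (-¾ + 3/8))) = -(o + (o - 3/8)) = -(o + (-3/8 + o)) = -(-3/8 + 2*o) = 3/8 - 2*o)
(-11 + (a(1) - 2)²)*(-116) = (-11 + ((3/8 - 2*1) - 2)²)*(-116) = (-11 + ((3/8 - 2) - 2)²)*(-116) = (-11 + (-13/8 - 2)²)*(-116) = (-11 + (-29/8)²)*(-116) = (-11 + 841/64)*(-116) = (137/64)*(-116) = -3973/16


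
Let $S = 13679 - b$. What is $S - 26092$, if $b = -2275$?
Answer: $-10138$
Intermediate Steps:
$S = 15954$ ($S = 13679 - -2275 = 13679 + 2275 = 15954$)
$S - 26092 = 15954 - 26092 = -10138$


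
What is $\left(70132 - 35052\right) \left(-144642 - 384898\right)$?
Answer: $-18576263200$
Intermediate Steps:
$\left(70132 - 35052\right) \left(-144642 - 384898\right) = 35080 \left(-529540\right) = -18576263200$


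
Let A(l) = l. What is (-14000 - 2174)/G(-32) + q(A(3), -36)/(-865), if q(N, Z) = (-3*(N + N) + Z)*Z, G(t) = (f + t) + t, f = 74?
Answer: -280199/173 ≈ -1619.6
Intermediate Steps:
G(t) = 74 + 2*t (G(t) = (74 + t) + t = 74 + 2*t)
q(N, Z) = Z*(Z - 6*N) (q(N, Z) = (-6*N + Z)*Z = (Z - 6*N)*Z = Z*(Z - 6*N))
(-14000 - 2174)/G(-32) + q(A(3), -36)/(-865) = (-14000 - 2174)/(74 + 2*(-32)) - 36*(-36 - 6*3)/(-865) = -16174/(74 - 64) - 36*(-36 - 18)*(-1/865) = -16174/10 - 36*(-54)*(-1/865) = -16174*⅒ + 1944*(-1/865) = -8087/5 - 1944/865 = -280199/173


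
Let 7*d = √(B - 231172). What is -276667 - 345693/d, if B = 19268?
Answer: -276667 + 345693*I*√3311/3784 ≈ -2.7667e+5 + 5256.8*I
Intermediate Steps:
d = 8*I*√3311/7 (d = √(19268 - 231172)/7 = √(-211904)/7 = (8*I*√3311)/7 = 8*I*√3311/7 ≈ 65.761*I)
-276667 - 345693/d = -276667 - 345693*(-I*√3311/3784) = -276667 - (-345693)*I*√3311/3784 = -276667 + 345693*I*√3311/3784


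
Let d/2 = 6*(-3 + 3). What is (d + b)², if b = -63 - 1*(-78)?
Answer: 225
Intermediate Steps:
b = 15 (b = -63 + 78 = 15)
d = 0 (d = 2*(6*(-3 + 3)) = 2*(6*0) = 2*0 = 0)
(d + b)² = (0 + 15)² = 15² = 225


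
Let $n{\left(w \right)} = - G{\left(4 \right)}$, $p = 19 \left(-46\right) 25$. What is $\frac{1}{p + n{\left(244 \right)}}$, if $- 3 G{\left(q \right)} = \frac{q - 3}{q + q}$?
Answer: $- \frac{24}{524399} \approx -4.5767 \cdot 10^{-5}$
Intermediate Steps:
$G{\left(q \right)} = - \frac{-3 + q}{6 q}$ ($G{\left(q \right)} = - \frac{\left(q - 3\right) \frac{1}{q + q}}{3} = - \frac{\left(-3 + q\right) \frac{1}{2 q}}{3} = - \frac{\frac{1}{2} \frac{1}{q} \left(-3 + q\right)}{3} = - \frac{-3 + q}{6 q}$)
$p = -21850$ ($p = \left(-874\right) 25 = -21850$)
$n{\left(w \right)} = \frac{1}{24}$ ($n{\left(w \right)} = - \frac{3 - 4}{6 \cdot 4} = - \frac{-1}{6 \cdot 4} = \left(-1\right) \left(- \frac{1}{24}\right) = \frac{1}{24}$)
$\frac{1}{p + n{\left(244 \right)}} = \frac{1}{-21850 + \frac{1}{24}} = \frac{1}{- \frac{524399}{24}} = - \frac{24}{524399}$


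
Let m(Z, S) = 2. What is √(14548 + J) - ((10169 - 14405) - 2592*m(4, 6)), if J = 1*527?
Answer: 9420 + 15*√67 ≈ 9542.8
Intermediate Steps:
J = 527
√(14548 + J) - ((10169 - 14405) - 2592*m(4, 6)) = √(14548 + 527) - ((10169 - 14405) - 2592*2) = √15075 - (-4236 - 5184) = 15*√67 - 1*(-9420) = 15*√67 + 9420 = 9420 + 15*√67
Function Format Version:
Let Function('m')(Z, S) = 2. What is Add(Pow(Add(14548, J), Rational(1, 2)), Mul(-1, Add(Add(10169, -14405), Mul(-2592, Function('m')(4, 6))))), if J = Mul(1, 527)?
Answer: Add(9420, Mul(15, Pow(67, Rational(1, 2)))) ≈ 9542.8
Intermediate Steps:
J = 527
Add(Pow(Add(14548, J), Rational(1, 2)), Mul(-1, Add(Add(10169, -14405), Mul(-2592, Function('m')(4, 6))))) = Add(Pow(Add(14548, 527), Rational(1, 2)), Mul(-1, Add(Add(10169, -14405), Mul(-2592, 2)))) = Add(Pow(15075, Rational(1, 2)), Mul(-1, Add(-4236, -5184))) = Add(Mul(15, Pow(67, Rational(1, 2))), Mul(-1, -9420)) = Add(Mul(15, Pow(67, Rational(1, 2))), 9420) = Add(9420, Mul(15, Pow(67, Rational(1, 2))))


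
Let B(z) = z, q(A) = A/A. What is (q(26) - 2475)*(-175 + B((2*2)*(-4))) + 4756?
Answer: 477290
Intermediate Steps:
q(A) = 1
(q(26) - 2475)*(-175 + B((2*2)*(-4))) + 4756 = (1 - 2475)*(-175 + (2*2)*(-4)) + 4756 = -2474*(-175 + 4*(-4)) + 4756 = -2474*(-175 - 16) + 4756 = -2474*(-191) + 4756 = 472534 + 4756 = 477290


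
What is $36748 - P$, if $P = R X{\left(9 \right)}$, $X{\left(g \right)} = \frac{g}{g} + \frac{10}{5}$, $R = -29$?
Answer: $36835$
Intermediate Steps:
$X{\left(g \right)} = 3$ ($X{\left(g \right)} = 1 + 10 \cdot \frac{1}{5} = 1 + 2 = 3$)
$P = -87$ ($P = \left(-29\right) 3 = -87$)
$36748 - P = 36748 - -87 = 36748 + 87 = 36835$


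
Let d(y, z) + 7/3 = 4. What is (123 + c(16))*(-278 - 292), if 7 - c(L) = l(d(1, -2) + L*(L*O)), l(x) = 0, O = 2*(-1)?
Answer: -74100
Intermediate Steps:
d(y, z) = 5/3 (d(y, z) = -7/3 + 4 = 5/3)
O = -2
c(L) = 7 (c(L) = 7 - 1*0 = 7 + 0 = 7)
(123 + c(16))*(-278 - 292) = (123 + 7)*(-278 - 292) = 130*(-570) = -74100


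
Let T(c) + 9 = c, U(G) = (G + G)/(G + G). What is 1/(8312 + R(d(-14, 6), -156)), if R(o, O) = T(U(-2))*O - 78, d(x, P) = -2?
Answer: 1/9482 ≈ 0.00010546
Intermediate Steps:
U(G) = 1 (U(G) = (2*G)/((2*G)) = (2*G)*(1/(2*G)) = 1)
T(c) = -9 + c
R(o, O) = -78 - 8*O (R(o, O) = (-9 + 1)*O - 78 = -8*O - 78 = -78 - 8*O)
1/(8312 + R(d(-14, 6), -156)) = 1/(8312 + (-78 - 8*(-156))) = 1/(8312 + (-78 + 1248)) = 1/(8312 + 1170) = 1/9482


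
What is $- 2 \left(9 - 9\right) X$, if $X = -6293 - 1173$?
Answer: $0$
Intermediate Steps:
$X = -7466$ ($X = -6293 - 1173 = -7466$)
$- 2 \left(9 - 9\right) X = - 2 \left(9 - 9\right) \left(-7466\right) = \left(-2\right) 0 \left(-7466\right) = 0 \left(-7466\right) = 0$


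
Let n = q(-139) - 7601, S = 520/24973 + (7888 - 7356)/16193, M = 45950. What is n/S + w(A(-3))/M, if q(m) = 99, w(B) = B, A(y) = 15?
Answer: -268075585954508/1918058685 ≈ -1.3976e+5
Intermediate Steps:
S = 1669692/31106753 (S = 520*(1/24973) + 532*(1/16193) = 40/1921 + 532/16193 = 1669692/31106753 ≈ 0.053676)
n = -7502 (n = 99 - 7601 = -7502)
n/S + w(A(-3))/M = -7502/1669692/31106753 + 15/45950 = -7502*31106753/1669692 + 15*(1/45950) = -116681430503/834846 + 3/9190 = -268075585954508/1918058685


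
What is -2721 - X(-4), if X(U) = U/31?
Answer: -84347/31 ≈ -2720.9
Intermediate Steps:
X(U) = U/31 (X(U) = U*(1/31) = U/31)
-2721 - X(-4) = -2721 - (-4)/31 = -2721 - 1*(-4/31) = -2721 + 4/31 = -84347/31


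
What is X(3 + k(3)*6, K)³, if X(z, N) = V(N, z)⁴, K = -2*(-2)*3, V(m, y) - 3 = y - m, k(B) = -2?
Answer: 1156831381426176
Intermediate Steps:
V(m, y) = 3 + y - m (V(m, y) = 3 + (y - m) = 3 + y - m)
K = 12 (K = 4*3 = 12)
X(z, N) = (3 + z - N)⁴
X(3 + k(3)*6, K)³ = ((3 + (3 - 2*6) - 1*12)⁴)³ = ((3 + (3 - 12) - 12)⁴)³ = ((3 - 9 - 12)⁴)³ = ((-18)⁴)³ = 104976³ = 1156831381426176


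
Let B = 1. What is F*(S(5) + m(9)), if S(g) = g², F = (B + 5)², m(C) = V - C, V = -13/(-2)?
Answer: 810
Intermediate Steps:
V = 13/2 (V = -13*(-1)/2 = -1*(-13/2) = 13/2 ≈ 6.5000)
m(C) = 13/2 - C
F = 36 (F = (1 + 5)² = 6² = 36)
F*(S(5) + m(9)) = 36*(5² + (13/2 - 1*9)) = 36*(25 + (13/2 - 9)) = 36*(25 - 5/2) = 36*(45/2) = 810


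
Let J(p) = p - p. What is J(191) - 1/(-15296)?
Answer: 1/15296 ≈ 6.5377e-5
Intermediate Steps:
J(p) = 0
J(191) - 1/(-15296) = 0 - 1/(-15296) = 0 - 1*(-1/15296) = 0 + 1/15296 = 1/15296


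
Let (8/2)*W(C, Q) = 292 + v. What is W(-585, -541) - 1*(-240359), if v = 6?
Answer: 480867/2 ≈ 2.4043e+5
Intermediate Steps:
W(C, Q) = 149/2 (W(C, Q) = (292 + 6)/4 = (¼)*298 = 149/2)
W(-585, -541) - 1*(-240359) = 149/2 - 1*(-240359) = 149/2 + 240359 = 480867/2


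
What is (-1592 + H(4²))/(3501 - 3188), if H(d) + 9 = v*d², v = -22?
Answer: -7233/313 ≈ -23.109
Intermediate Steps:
H(d) = -9 - 22*d²
(-1592 + H(4²))/(3501 - 3188) = (-1592 + (-9 - 22*(4²)²))/(3501 - 3188) = (-1592 + (-9 - 22*16²))/313 = (-1592 + (-9 - 22*256))*(1/313) = (-1592 + (-9 - 5632))*(1/313) = (-1592 - 5641)*(1/313) = -7233*1/313 = -7233/313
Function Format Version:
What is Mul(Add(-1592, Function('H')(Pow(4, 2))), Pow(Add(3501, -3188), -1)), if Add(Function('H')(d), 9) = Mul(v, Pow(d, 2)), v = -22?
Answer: Rational(-7233, 313) ≈ -23.109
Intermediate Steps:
Function('H')(d) = Add(-9, Mul(-22, Pow(d, 2)))
Mul(Add(-1592, Function('H')(Pow(4, 2))), Pow(Add(3501, -3188), -1)) = Mul(Add(-1592, Add(-9, Mul(-22, Pow(Pow(4, 2), 2)))), Pow(Add(3501, -3188), -1)) = Mul(Add(-1592, Add(-9, Mul(-22, Pow(16, 2)))), Pow(313, -1)) = Mul(Add(-1592, Add(-9, Mul(-22, 256))), Rational(1, 313)) = Mul(Add(-1592, Add(-9, -5632)), Rational(1, 313)) = Mul(Add(-1592, -5641), Rational(1, 313)) = Mul(-7233, Rational(1, 313)) = Rational(-7233, 313)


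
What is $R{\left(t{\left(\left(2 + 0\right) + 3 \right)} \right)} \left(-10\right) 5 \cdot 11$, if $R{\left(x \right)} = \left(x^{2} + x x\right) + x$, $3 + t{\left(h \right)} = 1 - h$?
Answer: $-50050$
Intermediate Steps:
$t{\left(h \right)} = -2 - h$ ($t{\left(h \right)} = -3 - \left(-1 + h\right) = -2 - h$)
$R{\left(x \right)} = x + 2 x^{2}$ ($R{\left(x \right)} = \left(x^{2} + x^{2}\right) + x = 2 x^{2} + x = x + 2 x^{2}$)
$R{\left(t{\left(\left(2 + 0\right) + 3 \right)} \right)} \left(-10\right) 5 \cdot 11 = \left(-2 - \left(\left(2 + 0\right) + 3\right)\right) \left(1 + 2 \left(-2 - \left(\left(2 + 0\right) + 3\right)\right)\right) \left(-10\right) 5 \cdot 11 = \left(-2 - \left(2 + 3\right)\right) \left(1 + 2 \left(-2 - \left(2 + 3\right)\right)\right) \left(\left(-50\right) 11\right) = \left(-2 - 5\right) \left(1 + 2 \left(-2 - 5\right)\right) \left(-550\right) = - 7 \left(1 + 2 \left(-7\right)\right) \left(-550\right) = - 7 \left(1 - 14\right) \left(-550\right) = \left(-7\right) \left(-13\right) \left(-550\right) = 91 \left(-550\right) = -50050$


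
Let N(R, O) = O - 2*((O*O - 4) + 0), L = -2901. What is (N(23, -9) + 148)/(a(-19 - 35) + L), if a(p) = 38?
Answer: 15/2863 ≈ 0.0052393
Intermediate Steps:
N(R, O) = 8 + O - 2*O² (N(R, O) = O - 2*((O² - 4) + 0) = O - 2*((-4 + O²) + 0) = O - 2*(-4 + O²) = O + (8 - 2*O²) = 8 + O - 2*O²)
(N(23, -9) + 148)/(a(-19 - 35) + L) = ((8 - 9 - 2*(-9)²) + 148)/(38 - 2901) = ((8 - 9 - 2*81) + 148)/(-2863) = ((8 - 9 - 162) + 148)*(-1/2863) = (-163 + 148)*(-1/2863) = -15*(-1/2863) = 15/2863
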